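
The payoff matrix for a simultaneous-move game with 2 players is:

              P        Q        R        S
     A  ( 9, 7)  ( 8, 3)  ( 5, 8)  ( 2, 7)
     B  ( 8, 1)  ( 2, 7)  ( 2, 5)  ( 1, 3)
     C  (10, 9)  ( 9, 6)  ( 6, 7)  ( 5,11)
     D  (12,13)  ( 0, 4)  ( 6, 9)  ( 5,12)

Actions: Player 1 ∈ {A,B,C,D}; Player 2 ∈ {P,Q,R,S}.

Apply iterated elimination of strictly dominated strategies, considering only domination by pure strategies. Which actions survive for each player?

P1 drop A (C beats it: P:10>9 Q:9>8 R:6>5 S:5>2)
P1 drop B (C beats it: P:10>8 Q:9>2 R:6>2 S:5>1)
P2 drop Q (P beats it: C:9>6 D:13>4)
P2 drop R (P beats it: C:9>7 D:13>9)
P1→{C,D} P2→{P,S}

IESDS → P1:{C,D} P2:{P,S}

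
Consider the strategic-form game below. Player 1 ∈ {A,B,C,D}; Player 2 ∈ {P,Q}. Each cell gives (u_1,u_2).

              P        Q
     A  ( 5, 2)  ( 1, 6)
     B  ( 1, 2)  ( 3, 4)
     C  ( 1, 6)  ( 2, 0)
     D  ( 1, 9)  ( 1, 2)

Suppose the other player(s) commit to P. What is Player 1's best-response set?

argmax u_1 = {A}

u_1(A vs P) = 5
u_1(B vs P) = 1
u_1(C vs P) = 1
u_1(D vs P) = 1
max payoff 5 at {A}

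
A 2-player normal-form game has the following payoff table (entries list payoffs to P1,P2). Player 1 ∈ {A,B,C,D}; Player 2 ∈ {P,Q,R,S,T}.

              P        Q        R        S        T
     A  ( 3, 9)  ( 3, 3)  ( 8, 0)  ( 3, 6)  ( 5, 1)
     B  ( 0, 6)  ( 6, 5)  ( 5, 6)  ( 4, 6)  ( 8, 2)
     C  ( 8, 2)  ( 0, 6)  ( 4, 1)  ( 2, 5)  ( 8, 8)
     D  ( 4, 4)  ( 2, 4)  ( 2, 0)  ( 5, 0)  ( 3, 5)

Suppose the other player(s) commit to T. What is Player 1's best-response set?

P1 best: {B,C}

u_1(A vs T) = 5
u_1(B vs T) = 8
u_1(C vs T) = 8
u_1(D vs T) = 3
max payoff 8 at {B,C}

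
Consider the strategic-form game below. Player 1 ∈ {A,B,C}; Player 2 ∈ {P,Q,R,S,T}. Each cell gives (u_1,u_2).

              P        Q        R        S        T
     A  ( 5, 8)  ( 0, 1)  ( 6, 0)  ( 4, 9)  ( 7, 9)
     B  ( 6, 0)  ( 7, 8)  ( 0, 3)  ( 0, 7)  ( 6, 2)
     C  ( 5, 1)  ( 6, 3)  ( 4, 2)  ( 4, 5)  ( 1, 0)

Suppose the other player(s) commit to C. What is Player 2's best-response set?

argmax u_2 = {S}

u_2(P vs C) = 1
u_2(Q vs C) = 3
u_2(R vs C) = 2
u_2(S vs C) = 5
u_2(T vs C) = 0
max payoff 5 at {S}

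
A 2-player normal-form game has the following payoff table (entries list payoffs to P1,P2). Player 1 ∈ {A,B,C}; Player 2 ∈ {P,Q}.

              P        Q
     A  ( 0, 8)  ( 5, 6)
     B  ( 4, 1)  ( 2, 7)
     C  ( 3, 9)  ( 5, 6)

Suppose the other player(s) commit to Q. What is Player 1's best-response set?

argmax u_1 = {A,C}

u_1(A vs Q) = 5
u_1(B vs Q) = 2
u_1(C vs Q) = 5
max payoff 5 at {A,C}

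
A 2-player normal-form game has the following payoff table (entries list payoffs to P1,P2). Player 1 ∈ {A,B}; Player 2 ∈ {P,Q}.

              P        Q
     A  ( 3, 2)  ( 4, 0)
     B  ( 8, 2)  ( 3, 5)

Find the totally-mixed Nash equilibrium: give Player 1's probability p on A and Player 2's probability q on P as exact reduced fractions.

P1 mixes 3/5 on A; P2 mixes 1/6 on P

P1 indiff ⇒ q·3+(1-q)·4 = q·8+(1-q)·3 ⇒ q(-5) = (1-q)(-1) ⇒ q = 1/6
P2 indiff ⇒ p·2+(1-p)·2 = p·0+(1-p)·5 ⇒ p(2) = (1-p)(3) ⇒ p = 3/5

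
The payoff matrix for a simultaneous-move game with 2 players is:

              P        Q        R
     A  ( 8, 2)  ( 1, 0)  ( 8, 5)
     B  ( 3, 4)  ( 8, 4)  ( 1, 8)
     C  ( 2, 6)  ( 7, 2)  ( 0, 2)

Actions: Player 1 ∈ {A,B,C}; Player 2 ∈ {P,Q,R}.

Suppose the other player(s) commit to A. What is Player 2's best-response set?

argmax u_2 = {R}

u_2(P vs A) = 2
u_2(Q vs A) = 0
u_2(R vs A) = 5
max payoff 5 at {R}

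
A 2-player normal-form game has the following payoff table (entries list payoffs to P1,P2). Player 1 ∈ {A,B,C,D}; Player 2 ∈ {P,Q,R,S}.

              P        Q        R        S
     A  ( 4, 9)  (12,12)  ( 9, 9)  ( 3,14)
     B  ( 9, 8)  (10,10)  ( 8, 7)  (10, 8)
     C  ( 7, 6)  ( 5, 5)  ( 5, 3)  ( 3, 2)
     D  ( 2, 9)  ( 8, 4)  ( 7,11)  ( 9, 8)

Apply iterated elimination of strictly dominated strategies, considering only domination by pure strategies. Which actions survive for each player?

Remaining: P1:{A,B} P2:{Q,S}

P1 drop C (B beats it: P:9>7 Q:10>5 R:8>5 S:10>3)
P1 drop D (B beats it: P:9>2 Q:10>8 R:8>7 S:10>9)
P2 drop P (Q beats it: A:12>9 B:10>8)
P2 drop R (Q beats it: A:12>9 B:10>7)
P1→{A,B} P2→{Q,S}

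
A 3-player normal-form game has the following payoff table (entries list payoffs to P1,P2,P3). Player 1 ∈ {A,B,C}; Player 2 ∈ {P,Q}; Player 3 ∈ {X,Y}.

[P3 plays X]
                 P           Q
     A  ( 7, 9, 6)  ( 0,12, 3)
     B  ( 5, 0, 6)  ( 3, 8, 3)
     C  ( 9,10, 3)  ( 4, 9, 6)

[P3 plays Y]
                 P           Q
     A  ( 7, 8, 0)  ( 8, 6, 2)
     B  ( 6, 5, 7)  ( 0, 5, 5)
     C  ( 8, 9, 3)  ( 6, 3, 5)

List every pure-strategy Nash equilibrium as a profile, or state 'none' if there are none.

Nash profiles: (C,P,X), (C,P,Y)

(A,P,X): not NE [P1→C gives 9>7; P2→Q gives 12>9]
(A,P,Y): not NE [P1→C gives 8>7; P3→X gives 6>0]
(A,Q,X): not NE [P1→C gives 4>0]
(A,Q,Y): not NE [P2→P gives 8>6; P3→X gives 3>2]
(B,P,X): not NE [P1→C gives 9>5; P2→Q gives 8>0; P3→Y gives 7>6]
(B,P,Y): not NE [P1→C gives 8>6]
(B,Q,X): not NE [P1→C gives 4>3; P3→Y gives 5>3]
(B,Q,Y): not NE [P1→A gives 8>0]
(C,P,X): NE
(C,P,Y): NE
(C,Q,X): not NE [P2→P gives 10>9]
(C,Q,Y): not NE [P1→A gives 8>6; P2→P gives 9>3; P3→X gives 6>5]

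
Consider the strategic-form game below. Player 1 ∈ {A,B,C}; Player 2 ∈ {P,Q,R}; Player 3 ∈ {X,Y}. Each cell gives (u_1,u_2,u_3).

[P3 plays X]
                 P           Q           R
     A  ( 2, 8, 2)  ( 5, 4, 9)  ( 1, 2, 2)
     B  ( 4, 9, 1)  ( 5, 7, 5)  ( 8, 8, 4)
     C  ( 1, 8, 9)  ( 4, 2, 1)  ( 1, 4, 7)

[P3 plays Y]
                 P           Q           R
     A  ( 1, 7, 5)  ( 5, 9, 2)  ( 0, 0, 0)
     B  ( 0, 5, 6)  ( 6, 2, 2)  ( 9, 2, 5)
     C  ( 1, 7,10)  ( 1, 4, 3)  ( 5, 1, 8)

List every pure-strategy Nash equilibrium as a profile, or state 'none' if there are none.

NE set: (C,P,Y)

(A,P,X): not NE [P1→B gives 4>2; P3→Y gives 5>2]
(A,P,Y): not NE [P2→Q gives 9>7]
(A,Q,X): not NE [P2→P gives 8>4]
(A,Q,Y): not NE [P1→B gives 6>5; P3→X gives 9>2]
(A,R,X): not NE [P1→B gives 8>1; P2→P gives 8>2]
(A,R,Y): not NE [P1→B gives 9>0; P2→Q gives 9>0; P3→X gives 2>0]
(B,P,X): not NE [P3→Y gives 6>1]
(B,P,Y): not NE [P1→C gives 1>0]
(B,Q,X): not NE [P2→P gives 9>7]
(B,Q,Y): not NE [P2→P gives 5>2; P3→X gives 5>2]
(B,R,X): not NE [P2→P gives 9>8; P3→Y gives 5>4]
(B,R,Y): not NE [P2→P gives 5>2]
(C,P,X): not NE [P1→B gives 4>1; P3→Y gives 10>9]
(C,P,Y): NE
(C,Q,X): not NE [P1→B gives 5>4; P2→P gives 8>2; P3→Y gives 3>1]
(C,Q,Y): not NE [P1→B gives 6>1; P2→P gives 7>4]
(C,R,X): not NE [P1→B gives 8>1; P2→P gives 8>4; P3→Y gives 8>7]
(C,R,Y): not NE [P1→B gives 9>5; P2→P gives 7>1]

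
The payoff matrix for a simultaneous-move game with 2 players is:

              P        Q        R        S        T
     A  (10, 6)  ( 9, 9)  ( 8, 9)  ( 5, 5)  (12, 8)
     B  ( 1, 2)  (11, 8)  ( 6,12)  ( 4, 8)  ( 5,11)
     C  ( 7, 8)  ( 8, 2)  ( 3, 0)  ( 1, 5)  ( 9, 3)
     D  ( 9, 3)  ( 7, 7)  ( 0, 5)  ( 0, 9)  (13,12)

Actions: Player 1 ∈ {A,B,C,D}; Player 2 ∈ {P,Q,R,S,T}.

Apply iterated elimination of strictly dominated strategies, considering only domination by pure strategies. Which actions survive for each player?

P1 drop C (A beats it: P:10>7 Q:9>8 R:8>3 S:5>1 T:12>9)
P2 drop P (Q beats it: A:9>6 B:8>2 D:7>3)
P2 drop S (T beats it: A:8>5 B:11>8 D:12>9)
P1→{A,B,D} P2→{Q,R,T}

IESDS → P1:{A,B,D} P2:{Q,R,T}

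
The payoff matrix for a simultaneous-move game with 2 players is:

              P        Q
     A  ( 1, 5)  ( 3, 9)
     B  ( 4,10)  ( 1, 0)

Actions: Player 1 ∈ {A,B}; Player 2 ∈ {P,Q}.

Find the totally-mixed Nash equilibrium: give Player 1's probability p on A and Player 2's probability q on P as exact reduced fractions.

(p,q) = (5/7, 2/5)

P1 indiff ⇒ q·1+(1-q)·3 = q·4+(1-q)·1 ⇒ q(-3) = (1-q)(-2) ⇒ q = 2/5
P2 indiff ⇒ p·5+(1-p)·10 = p·9+(1-p)·0 ⇒ p(-4) = (1-p)(-10) ⇒ p = 5/7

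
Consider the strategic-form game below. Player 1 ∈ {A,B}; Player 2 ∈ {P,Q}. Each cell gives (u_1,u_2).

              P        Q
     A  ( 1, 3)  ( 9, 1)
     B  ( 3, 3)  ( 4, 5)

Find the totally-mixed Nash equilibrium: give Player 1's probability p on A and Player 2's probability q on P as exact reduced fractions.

(p,q) = (1/2, 5/7)

P1 indiff ⇒ q·1+(1-q)·9 = q·3+(1-q)·4 ⇒ q(-2) = (1-q)(-5) ⇒ q = 5/7
P2 indiff ⇒ p·3+(1-p)·3 = p·1+(1-p)·5 ⇒ p(2) = (1-p)(2) ⇒ p = 1/2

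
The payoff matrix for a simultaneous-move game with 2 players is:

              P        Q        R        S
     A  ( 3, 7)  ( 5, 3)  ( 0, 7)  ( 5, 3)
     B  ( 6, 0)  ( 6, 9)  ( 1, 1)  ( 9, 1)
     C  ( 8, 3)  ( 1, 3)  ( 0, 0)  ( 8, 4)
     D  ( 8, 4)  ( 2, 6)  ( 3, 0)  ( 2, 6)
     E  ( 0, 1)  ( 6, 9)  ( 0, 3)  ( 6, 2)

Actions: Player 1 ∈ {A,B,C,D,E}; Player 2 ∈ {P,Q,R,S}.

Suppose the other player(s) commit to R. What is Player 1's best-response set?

u_1(A vs R) = 0
u_1(B vs R) = 1
u_1(C vs R) = 0
u_1(D vs R) = 3
u_1(E vs R) = 0
max payoff 3 at {D}

BR_1 = {D}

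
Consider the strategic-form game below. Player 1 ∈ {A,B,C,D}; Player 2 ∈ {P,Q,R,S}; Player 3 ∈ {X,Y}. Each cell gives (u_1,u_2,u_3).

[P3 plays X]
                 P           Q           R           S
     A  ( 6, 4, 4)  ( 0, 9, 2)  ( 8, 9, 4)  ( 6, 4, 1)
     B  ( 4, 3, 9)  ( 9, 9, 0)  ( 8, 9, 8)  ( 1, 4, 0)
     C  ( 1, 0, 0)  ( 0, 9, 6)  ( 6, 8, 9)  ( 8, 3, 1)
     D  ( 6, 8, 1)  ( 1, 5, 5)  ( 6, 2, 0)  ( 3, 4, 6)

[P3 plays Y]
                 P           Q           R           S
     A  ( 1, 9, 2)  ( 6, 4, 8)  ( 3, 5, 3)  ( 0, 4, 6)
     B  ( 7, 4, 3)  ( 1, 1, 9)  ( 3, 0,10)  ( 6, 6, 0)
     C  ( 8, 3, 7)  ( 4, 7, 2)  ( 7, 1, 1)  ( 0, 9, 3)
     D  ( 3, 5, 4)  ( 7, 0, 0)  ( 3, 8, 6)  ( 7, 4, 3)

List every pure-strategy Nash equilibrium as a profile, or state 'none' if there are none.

(A,P,X): not NE [P2→R gives 9>4]
(A,P,Y): not NE [P1→C gives 8>1; P3→X gives 4>2]
(A,Q,X): not NE [P1→B gives 9>0; P3→Y gives 8>2]
(A,Q,Y): not NE [P1→D gives 7>6; P2→P gives 9>4]
(A,R,X): NE
(A,R,Y): not NE [P1→C gives 7>3; P2→P gives 9>5; P3→X gives 4>3]
(A,S,X): not NE [P1→C gives 8>6; P2→R gives 9>4; P3→Y gives 6>1]
(A,S,Y): not NE [P1→D gives 7>0; P2→P gives 9>4]
(B,P,X): not NE [P1→D gives 6>4; P2→R gives 9>3]
(B,P,Y): not NE [P1→C gives 8>7; P2→S gives 6>4; P3→X gives 9>3]
(B,Q,X): not NE [P3→Y gives 9>0]
(B,Q,Y): not NE [P1→D gives 7>1; P2→S gives 6>1]
(B,R,X): not NE [P3→Y gives 10>8]
(B,R,Y): not NE [P1→C gives 7>3; P2→S gives 6>0]
(B,S,X): not NE [P1→C gives 8>1; P2→R gives 9>4]
(B,S,Y): not NE [P1→D gives 7>6]
(C,P,X): not NE [P1→D gives 6>1; P2→Q gives 9>0; P3→Y gives 7>0]
(C,P,Y): not NE [P2→S gives 9>3]
(C,Q,X): not NE [P1→B gives 9>0]
(C,Q,Y): not NE [P1→D gives 7>4; P2→S gives 9>7; P3→X gives 6>2]
(C,R,X): not NE [P1→B gives 8>6; P2→Q gives 9>8]
(C,R,Y): not NE [P2→S gives 9>1; P3→X gives 9>1]
(C,S,X): not NE [P2→Q gives 9>3; P3→Y gives 3>1]
(C,S,Y): not NE [P1→D gives 7>0]
(D,P,X): not NE [P3→Y gives 4>1]
(D,P,Y): not NE [P1→C gives 8>3; P2→R gives 8>5]
(D,Q,X): not NE [P1→B gives 9>1; P2→P gives 8>5]
(D,Q,Y): not NE [P2→R gives 8>0; P3→X gives 5>0]
(D,R,X): not NE [P1→B gives 8>6; P2→P gives 8>2; P3→Y gives 6>0]
(D,R,Y): not NE [P1→C gives 7>3]
(D,S,X): not NE [P1→C gives 8>3; P2→P gives 8>4]
(D,S,Y): not NE [P2→R gives 8>4; P3→X gives 6>3]

NE set: (A,R,X)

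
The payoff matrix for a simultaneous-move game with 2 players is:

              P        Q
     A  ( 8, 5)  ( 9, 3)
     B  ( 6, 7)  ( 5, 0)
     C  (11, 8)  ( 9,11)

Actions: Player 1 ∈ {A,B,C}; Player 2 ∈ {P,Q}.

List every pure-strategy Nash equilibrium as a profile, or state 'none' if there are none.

Nash profiles: (C,Q)

(A,P): not NE [P1→C gives 11>8]
(A,Q): not NE [P2→P gives 5>3]
(B,P): not NE [P1→C gives 11>6]
(B,Q): not NE [P1→C gives 9>5; P2→P gives 7>0]
(C,P): not NE [P2→Q gives 11>8]
(C,Q): NE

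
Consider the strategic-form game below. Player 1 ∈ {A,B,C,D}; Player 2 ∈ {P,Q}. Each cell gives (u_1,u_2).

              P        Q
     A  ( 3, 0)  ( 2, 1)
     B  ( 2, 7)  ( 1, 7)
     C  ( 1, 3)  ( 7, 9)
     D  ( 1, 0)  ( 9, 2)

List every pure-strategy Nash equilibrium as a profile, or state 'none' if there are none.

(A,P): not NE [P2→Q gives 1>0]
(A,Q): not NE [P1→D gives 9>2]
(B,P): not NE [P1→A gives 3>2]
(B,Q): not NE [P1→D gives 9>1]
(C,P): not NE [P1→A gives 3>1; P2→Q gives 9>3]
(C,Q): not NE [P1→D gives 9>7]
(D,P): not NE [P1→A gives 3>1; P2→Q gives 2>0]
(D,Q): NE

NE set: (D,Q)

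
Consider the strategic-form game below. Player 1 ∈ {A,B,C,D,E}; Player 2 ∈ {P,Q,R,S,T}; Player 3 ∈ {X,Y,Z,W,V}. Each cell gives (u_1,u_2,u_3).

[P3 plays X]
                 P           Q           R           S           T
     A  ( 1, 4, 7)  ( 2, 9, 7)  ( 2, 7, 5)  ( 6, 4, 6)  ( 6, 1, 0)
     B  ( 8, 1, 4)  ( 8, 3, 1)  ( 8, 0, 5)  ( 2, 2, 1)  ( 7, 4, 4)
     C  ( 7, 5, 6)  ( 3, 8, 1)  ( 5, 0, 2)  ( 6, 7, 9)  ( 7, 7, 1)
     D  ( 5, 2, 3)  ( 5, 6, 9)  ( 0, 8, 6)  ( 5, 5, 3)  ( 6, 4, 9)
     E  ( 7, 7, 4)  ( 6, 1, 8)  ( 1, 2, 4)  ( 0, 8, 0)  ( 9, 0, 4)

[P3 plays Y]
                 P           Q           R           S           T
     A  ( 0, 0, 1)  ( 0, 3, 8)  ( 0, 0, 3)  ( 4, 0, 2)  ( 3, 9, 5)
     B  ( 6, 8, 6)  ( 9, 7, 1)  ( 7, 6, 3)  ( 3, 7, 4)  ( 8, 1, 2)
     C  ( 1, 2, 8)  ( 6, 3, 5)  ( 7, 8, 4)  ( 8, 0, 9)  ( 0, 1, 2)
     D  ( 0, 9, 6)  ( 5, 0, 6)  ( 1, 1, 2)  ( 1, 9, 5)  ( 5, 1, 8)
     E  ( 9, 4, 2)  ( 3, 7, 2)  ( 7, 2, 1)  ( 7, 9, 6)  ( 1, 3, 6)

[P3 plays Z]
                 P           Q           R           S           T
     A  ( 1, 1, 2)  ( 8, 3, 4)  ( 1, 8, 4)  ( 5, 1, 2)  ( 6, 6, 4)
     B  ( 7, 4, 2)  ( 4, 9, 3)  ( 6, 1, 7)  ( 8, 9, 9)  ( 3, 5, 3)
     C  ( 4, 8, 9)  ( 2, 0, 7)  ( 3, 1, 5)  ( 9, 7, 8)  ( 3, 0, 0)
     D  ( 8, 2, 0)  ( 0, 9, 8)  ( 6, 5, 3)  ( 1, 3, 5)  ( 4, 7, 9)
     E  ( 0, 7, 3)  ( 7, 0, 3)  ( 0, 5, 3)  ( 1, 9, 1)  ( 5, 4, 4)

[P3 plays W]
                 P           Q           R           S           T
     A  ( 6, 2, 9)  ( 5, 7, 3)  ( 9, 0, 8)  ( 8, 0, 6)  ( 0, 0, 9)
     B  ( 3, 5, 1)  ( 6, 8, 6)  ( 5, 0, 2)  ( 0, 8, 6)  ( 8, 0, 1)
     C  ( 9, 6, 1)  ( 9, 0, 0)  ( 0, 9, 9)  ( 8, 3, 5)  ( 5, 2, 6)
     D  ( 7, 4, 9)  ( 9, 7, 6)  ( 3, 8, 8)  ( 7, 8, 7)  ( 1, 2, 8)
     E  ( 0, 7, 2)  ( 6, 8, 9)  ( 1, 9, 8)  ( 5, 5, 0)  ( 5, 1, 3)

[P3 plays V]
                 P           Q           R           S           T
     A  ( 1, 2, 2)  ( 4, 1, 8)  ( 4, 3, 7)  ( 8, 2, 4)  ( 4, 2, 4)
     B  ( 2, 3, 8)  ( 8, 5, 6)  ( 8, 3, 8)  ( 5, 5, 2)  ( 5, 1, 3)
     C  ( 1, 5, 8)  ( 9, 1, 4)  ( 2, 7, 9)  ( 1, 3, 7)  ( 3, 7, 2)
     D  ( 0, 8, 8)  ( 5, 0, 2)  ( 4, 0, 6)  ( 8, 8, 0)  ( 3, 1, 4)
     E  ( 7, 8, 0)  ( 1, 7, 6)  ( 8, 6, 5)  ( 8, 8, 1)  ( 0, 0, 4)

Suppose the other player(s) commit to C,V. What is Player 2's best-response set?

P2 best: {R,T}

u_2(P vs C,V) = 5
u_2(Q vs C,V) = 1
u_2(R vs C,V) = 7
u_2(S vs C,V) = 3
u_2(T vs C,V) = 7
max payoff 7 at {R,T}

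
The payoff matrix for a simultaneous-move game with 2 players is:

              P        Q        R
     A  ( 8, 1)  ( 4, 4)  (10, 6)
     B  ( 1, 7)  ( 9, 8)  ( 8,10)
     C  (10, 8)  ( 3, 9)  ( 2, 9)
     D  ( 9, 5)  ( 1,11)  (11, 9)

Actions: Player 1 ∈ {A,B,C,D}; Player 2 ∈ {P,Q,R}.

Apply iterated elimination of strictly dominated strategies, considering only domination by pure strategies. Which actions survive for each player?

P2 drop P (Q beats it: A:4>1 B:8>7 C:9>8 D:11>5)
P1 drop C (A beats it: Q:4>3 R:10>2)
P1→{A,B,D} P2→{Q,R}

Remaining: P1:{A,B,D} P2:{Q,R}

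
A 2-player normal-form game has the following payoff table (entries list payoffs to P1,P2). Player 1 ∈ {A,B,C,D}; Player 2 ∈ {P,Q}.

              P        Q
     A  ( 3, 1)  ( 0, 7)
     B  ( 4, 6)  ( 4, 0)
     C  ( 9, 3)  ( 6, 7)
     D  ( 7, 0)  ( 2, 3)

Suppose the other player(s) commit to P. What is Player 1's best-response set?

P1 best: {C}

u_1(A vs P) = 3
u_1(B vs P) = 4
u_1(C vs P) = 9
u_1(D vs P) = 7
max payoff 9 at {C}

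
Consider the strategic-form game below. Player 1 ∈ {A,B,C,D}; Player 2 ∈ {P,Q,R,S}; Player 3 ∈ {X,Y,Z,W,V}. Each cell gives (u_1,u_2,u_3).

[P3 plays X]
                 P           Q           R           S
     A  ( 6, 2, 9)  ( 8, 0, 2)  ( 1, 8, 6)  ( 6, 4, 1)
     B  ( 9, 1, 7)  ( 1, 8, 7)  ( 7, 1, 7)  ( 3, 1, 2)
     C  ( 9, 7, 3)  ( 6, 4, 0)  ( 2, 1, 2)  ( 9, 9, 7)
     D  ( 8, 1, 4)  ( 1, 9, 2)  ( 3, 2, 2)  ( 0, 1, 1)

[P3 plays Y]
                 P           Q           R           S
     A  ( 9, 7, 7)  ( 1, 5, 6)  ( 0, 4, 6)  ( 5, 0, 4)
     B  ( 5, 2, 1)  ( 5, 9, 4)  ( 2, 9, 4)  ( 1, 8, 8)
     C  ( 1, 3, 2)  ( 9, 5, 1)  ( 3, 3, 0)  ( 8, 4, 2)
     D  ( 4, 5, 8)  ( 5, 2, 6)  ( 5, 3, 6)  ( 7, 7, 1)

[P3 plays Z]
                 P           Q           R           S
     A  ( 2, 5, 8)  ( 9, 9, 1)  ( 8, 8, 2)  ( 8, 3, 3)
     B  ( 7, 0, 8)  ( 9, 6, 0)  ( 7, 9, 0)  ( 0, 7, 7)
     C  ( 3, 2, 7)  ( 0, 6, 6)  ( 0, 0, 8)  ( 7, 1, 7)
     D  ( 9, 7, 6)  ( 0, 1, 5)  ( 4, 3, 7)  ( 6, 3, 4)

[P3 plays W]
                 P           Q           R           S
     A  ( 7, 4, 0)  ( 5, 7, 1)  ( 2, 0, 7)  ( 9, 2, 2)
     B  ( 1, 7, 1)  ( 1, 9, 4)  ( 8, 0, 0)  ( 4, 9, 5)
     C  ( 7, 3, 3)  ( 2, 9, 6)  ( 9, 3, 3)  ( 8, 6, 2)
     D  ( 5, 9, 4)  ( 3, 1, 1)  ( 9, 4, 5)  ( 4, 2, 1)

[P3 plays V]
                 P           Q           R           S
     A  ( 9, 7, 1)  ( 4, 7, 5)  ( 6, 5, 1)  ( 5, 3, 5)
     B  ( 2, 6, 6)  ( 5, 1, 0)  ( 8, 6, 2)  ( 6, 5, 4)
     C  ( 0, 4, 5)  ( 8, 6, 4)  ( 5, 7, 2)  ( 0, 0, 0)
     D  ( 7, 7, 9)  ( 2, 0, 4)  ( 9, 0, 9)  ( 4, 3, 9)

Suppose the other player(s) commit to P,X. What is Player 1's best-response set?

u_1(A vs P,X) = 6
u_1(B vs P,X) = 9
u_1(C vs P,X) = 9
u_1(D vs P,X) = 8
max payoff 9 at {B,C}

BR_1 = {B,C}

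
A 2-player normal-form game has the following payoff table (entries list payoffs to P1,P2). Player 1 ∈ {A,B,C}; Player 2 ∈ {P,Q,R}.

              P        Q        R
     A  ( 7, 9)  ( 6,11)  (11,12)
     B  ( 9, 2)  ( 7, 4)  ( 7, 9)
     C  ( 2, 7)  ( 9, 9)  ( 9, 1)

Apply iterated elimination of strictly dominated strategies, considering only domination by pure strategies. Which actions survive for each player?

P2 drop P (Q beats it: A:11>9 B:4>2 C:9>7)
P1 drop B (C beats it: Q:9>7 R:9>7)
P1→{A,C} P2→{Q,R}

Survivors P1:{A,C} P2:{Q,R}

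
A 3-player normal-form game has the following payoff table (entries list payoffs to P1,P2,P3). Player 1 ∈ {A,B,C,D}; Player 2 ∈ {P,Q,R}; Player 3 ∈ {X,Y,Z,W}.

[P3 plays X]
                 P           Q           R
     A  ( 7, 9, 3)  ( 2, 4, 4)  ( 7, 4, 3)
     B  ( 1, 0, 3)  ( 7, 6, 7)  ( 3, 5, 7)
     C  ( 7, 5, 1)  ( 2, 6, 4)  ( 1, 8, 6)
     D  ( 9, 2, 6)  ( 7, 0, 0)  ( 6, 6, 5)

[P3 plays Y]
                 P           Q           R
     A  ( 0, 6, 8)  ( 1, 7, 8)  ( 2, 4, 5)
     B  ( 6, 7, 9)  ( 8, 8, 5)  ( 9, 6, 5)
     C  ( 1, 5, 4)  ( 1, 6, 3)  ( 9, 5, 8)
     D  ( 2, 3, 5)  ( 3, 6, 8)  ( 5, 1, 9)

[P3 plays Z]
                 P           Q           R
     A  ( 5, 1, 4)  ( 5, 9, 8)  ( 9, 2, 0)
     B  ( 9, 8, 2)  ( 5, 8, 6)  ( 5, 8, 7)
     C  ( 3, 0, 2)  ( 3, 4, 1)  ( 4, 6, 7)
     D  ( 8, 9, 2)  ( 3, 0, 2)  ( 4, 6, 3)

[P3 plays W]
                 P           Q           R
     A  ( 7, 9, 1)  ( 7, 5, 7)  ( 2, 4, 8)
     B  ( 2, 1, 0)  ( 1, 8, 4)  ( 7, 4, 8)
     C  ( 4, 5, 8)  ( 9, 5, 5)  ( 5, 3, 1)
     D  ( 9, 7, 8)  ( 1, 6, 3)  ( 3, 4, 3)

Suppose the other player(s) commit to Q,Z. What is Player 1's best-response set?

BR_1 = {A,B}

u_1(A vs Q,Z) = 5
u_1(B vs Q,Z) = 5
u_1(C vs Q,Z) = 3
u_1(D vs Q,Z) = 3
max payoff 5 at {A,B}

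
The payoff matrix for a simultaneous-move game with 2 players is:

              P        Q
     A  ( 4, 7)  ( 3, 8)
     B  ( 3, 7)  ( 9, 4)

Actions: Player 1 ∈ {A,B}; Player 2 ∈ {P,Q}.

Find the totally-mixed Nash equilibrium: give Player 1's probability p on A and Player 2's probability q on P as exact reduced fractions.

P1 mixes 3/4 on A; P2 mixes 6/7 on P

P1 indiff ⇒ q·4+(1-q)·3 = q·3+(1-q)·9 ⇒ q(1) = (1-q)(6) ⇒ q = 6/7
P2 indiff ⇒ p·7+(1-p)·7 = p·8+(1-p)·4 ⇒ p(-1) = (1-p)(-3) ⇒ p = 3/4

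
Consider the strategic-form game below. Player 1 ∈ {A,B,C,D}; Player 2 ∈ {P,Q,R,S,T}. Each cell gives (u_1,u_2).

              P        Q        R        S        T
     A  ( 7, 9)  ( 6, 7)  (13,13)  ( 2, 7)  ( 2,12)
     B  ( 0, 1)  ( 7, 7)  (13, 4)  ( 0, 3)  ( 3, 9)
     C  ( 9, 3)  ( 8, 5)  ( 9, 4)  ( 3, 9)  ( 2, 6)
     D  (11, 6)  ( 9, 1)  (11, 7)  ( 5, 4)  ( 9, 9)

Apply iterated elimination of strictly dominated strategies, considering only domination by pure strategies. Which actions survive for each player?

P1 drop C (D beats it: P:11>9 Q:9>8 R:11>9 S:5>3 T:9>2)
P2 drop P (R beats it: A:13>9 B:4>1 D:7>6)
P2 drop Q (T beats it: A:12>7 B:9>7 D:9>1)
P2 drop S (R beats it: A:13>7 B:4>3 D:7>4)
P1→{A,B,D} P2→{R,T}

Remaining: P1:{A,B,D} P2:{R,T}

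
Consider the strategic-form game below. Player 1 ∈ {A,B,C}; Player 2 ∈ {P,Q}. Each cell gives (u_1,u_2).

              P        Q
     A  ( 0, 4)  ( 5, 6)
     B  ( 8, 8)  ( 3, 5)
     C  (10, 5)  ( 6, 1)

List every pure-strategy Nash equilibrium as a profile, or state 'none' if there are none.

NE set: (C,P)

(A,P): not NE [P1→C gives 10>0; P2→Q gives 6>4]
(A,Q): not NE [P1→C gives 6>5]
(B,P): not NE [P1→C gives 10>8]
(B,Q): not NE [P1→C gives 6>3; P2→P gives 8>5]
(C,P): NE
(C,Q): not NE [P2→P gives 5>1]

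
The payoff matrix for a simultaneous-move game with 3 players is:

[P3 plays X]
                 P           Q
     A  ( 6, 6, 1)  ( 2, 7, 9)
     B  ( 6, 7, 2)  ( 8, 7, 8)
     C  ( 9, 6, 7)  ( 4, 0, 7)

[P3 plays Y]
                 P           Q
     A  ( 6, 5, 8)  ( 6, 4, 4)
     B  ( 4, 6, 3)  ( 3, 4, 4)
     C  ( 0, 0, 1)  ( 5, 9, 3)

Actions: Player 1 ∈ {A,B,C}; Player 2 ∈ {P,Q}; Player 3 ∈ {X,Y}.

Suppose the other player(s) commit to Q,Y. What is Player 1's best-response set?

u_1(A vs Q,Y) = 6
u_1(B vs Q,Y) = 3
u_1(C vs Q,Y) = 5
max payoff 6 at {A}

argmax u_1 = {A}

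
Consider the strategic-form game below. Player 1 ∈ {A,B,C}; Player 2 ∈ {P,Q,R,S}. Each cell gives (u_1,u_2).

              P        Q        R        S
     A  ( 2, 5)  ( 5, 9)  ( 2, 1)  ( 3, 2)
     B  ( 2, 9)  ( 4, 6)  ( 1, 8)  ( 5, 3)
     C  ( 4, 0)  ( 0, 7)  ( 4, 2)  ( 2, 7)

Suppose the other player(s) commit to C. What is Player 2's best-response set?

BR_2 = {Q,S}

u_2(P vs C) = 0
u_2(Q vs C) = 7
u_2(R vs C) = 2
u_2(S vs C) = 7
max payoff 7 at {Q,S}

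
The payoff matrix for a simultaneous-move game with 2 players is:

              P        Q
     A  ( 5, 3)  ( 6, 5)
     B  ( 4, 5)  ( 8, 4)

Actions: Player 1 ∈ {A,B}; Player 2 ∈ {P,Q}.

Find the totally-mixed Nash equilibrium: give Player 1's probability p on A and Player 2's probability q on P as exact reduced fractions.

p=1/3, q=2/3

P1 indiff ⇒ q·5+(1-q)·6 = q·4+(1-q)·8 ⇒ q(1) = (1-q)(2) ⇒ q = 2/3
P2 indiff ⇒ p·3+(1-p)·5 = p·5+(1-p)·4 ⇒ p(-2) = (1-p)(-1) ⇒ p = 1/3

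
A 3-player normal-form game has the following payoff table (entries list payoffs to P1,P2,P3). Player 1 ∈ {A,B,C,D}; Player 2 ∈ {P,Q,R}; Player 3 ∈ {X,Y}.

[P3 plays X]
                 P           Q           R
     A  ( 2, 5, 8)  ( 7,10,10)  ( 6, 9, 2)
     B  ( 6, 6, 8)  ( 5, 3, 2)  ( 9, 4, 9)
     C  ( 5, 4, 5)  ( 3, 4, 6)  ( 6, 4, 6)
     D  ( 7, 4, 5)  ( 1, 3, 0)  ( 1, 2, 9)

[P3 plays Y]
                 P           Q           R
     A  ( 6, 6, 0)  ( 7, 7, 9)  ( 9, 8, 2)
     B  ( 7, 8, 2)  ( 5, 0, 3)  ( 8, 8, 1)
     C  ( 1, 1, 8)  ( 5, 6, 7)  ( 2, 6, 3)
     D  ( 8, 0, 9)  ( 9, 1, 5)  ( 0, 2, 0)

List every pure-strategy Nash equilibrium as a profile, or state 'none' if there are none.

(A,P,X): not NE [P1→D gives 7>2; P2→Q gives 10>5]
(A,P,Y): not NE [P1→D gives 8>6; P2→R gives 8>6; P3→X gives 8>0]
(A,Q,X): NE
(A,Q,Y): not NE [P1→D gives 9>7; P2→R gives 8>7; P3→X gives 10>9]
(A,R,X): not NE [P1→B gives 9>6; P2→Q gives 10>9]
(A,R,Y): NE
(B,P,X): not NE [P1→D gives 7>6]
(B,P,Y): not NE [P1→D gives 8>7; P3→X gives 8>2]
(B,Q,X): not NE [P1→A gives 7>5; P2→P gives 6>3; P3→Y gives 3>2]
(B,Q,Y): not NE [P1→D gives 9>5; P2→R gives 8>0]
(B,R,X): not NE [P2→P gives 6>4]
(B,R,Y): not NE [P1→A gives 9>8; P3→X gives 9>1]
(C,P,X): not NE [P1→D gives 7>5; P3→Y gives 8>5]
(C,P,Y): not NE [P1→D gives 8>1; P2→R gives 6>1]
(C,Q,X): not NE [P1→A gives 7>3; P3→Y gives 7>6]
(C,Q,Y): not NE [P1→D gives 9>5]
(C,R,X): not NE [P1→B gives 9>6]
(C,R,Y): not NE [P1→A gives 9>2; P3→X gives 6>3]
(D,P,X): not NE [P3→Y gives 9>5]
(D,P,Y): not NE [P2→R gives 2>0]
(D,Q,X): not NE [P1→A gives 7>1; P2→P gives 4>3; P3→Y gives 5>0]
(D,Q,Y): not NE [P2→R gives 2>1]
(D,R,X): not NE [P1→B gives 9>1; P2→P gives 4>2]
(D,R,Y): not NE [P1→A gives 9>0; P3→X gives 9>0]

PSNE = {(A,Q,X), (A,R,Y)}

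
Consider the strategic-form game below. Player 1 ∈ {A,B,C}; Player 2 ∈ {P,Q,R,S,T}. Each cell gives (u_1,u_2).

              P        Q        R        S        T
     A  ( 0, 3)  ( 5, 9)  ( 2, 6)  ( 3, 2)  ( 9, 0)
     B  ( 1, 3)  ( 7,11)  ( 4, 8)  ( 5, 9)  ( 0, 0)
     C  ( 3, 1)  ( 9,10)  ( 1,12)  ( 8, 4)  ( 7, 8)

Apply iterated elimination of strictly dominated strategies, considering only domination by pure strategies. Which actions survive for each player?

P2 drop P (Q beats it: A:9>3 B:11>3 C:10>1)
P2 drop S (Q beats it: A:9>2 B:11>9 C:10>4)
P2 drop T (Q beats it: A:9>0 B:11>0 C:10>8)
P1 drop A (B beats it: Q:7>5 R:4>2)
P1→{B,C} P2→{Q,R}

Remaining: P1:{B,C} P2:{Q,R}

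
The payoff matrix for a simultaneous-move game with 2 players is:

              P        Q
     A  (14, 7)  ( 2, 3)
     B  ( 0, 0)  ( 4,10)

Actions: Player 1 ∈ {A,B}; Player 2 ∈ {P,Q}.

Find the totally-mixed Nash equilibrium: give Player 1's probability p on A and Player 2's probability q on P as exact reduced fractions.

(p,q) = (5/7, 1/8)

P1 indiff ⇒ q·14+(1-q)·2 = q·0+(1-q)·4 ⇒ q(14) = (1-q)(2) ⇒ q = 1/8
P2 indiff ⇒ p·7+(1-p)·0 = p·3+(1-p)·10 ⇒ p(4) = (1-p)(10) ⇒ p = 5/7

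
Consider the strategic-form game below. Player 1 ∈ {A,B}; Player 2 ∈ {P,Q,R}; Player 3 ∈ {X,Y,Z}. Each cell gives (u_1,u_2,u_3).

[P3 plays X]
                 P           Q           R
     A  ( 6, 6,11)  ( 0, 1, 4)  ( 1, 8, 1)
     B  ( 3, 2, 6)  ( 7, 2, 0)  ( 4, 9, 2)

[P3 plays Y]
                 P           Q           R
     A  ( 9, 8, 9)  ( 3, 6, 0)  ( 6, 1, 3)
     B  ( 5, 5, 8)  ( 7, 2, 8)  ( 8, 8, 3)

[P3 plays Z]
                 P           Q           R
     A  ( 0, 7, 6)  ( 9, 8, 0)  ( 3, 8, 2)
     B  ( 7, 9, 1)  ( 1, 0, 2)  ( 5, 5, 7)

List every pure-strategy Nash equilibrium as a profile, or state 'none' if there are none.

(A,P,X): not NE [P2→R gives 8>6]
(A,P,Y): not NE [P3→X gives 11>9]
(A,P,Z): not NE [P1→B gives 7>0; P2→R gives 8>7; P3→X gives 11>6]
(A,Q,X): not NE [P1→B gives 7>0; P2→R gives 8>1]
(A,Q,Y): not NE [P1→B gives 7>3; P2→P gives 8>6; P3→X gives 4>0]
(A,Q,Z): not NE [P3→X gives 4>0]
(A,R,X): not NE [P1→B gives 4>1; P3→Y gives 3>1]
(A,R,Y): not NE [P1→B gives 8>6; P2→P gives 8>1]
(A,R,Z): not NE [P1→B gives 5>3; P3→Y gives 3>2]
(B,P,X): not NE [P1→A gives 6>3; P2→R gives 9>2; P3→Y gives 8>6]
(B,P,Y): not NE [P1→A gives 9>5; P2→R gives 8>5]
(B,P,Z): not NE [P3→Y gives 8>1]
(B,Q,X): not NE [P2→R gives 9>2; P3→Y gives 8>0]
(B,Q,Y): not NE [P2→R gives 8>2]
(B,Q,Z): not NE [P1→A gives 9>1; P2→P gives 9>0; P3→Y gives 8>2]
(B,R,X): not NE [P3→Z gives 7>2]
(B,R,Y): not NE [P3→Z gives 7>3]
(B,R,Z): not NE [P2→P gives 9>5]

Equilibria: none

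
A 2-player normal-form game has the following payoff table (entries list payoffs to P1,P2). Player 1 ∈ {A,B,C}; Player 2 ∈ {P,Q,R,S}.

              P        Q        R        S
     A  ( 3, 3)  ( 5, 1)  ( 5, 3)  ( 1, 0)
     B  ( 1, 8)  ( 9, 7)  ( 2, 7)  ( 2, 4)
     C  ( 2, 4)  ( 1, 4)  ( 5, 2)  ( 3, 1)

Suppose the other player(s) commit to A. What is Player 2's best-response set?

u_2(P vs A) = 3
u_2(Q vs A) = 1
u_2(R vs A) = 3
u_2(S vs A) = 0
max payoff 3 at {P,R}

argmax u_2 = {P,R}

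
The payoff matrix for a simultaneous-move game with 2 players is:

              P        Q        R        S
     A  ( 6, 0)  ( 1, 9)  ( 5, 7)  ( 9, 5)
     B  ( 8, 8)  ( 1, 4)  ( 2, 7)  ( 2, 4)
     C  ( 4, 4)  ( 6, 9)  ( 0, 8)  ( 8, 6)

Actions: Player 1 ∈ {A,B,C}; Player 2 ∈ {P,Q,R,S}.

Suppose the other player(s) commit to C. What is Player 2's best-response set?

BR_2 = {Q}

u_2(P vs C) = 4
u_2(Q vs C) = 9
u_2(R vs C) = 8
u_2(S vs C) = 6
max payoff 9 at {Q}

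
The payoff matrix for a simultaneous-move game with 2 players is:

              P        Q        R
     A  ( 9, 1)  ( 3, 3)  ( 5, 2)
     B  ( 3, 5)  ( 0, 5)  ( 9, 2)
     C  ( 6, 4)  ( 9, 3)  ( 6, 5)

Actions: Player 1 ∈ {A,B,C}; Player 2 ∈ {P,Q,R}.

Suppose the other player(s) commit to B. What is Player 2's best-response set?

u_2(P vs B) = 5
u_2(Q vs B) = 5
u_2(R vs B) = 2
max payoff 5 at {P,Q}

argmax u_2 = {P,Q}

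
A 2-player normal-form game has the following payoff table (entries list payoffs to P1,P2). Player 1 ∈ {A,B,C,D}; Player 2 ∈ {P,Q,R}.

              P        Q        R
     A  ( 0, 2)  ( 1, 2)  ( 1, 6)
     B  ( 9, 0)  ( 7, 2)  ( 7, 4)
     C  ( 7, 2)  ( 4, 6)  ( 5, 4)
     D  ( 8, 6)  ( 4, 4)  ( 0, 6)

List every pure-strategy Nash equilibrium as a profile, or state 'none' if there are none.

Nash profiles: (B,R)

(A,P): not NE [P1→B gives 9>0; P2→R gives 6>2]
(A,Q): not NE [P1→B gives 7>1; P2→R gives 6>2]
(A,R): not NE [P1→B gives 7>1]
(B,P): not NE [P2→R gives 4>0]
(B,Q): not NE [P2→R gives 4>2]
(B,R): NE
(C,P): not NE [P1→B gives 9>7; P2→Q gives 6>2]
(C,Q): not NE [P1→B gives 7>4]
(C,R): not NE [P1→B gives 7>5; P2→Q gives 6>4]
(D,P): not NE [P1→B gives 9>8]
(D,Q): not NE [P1→B gives 7>4; P2→R gives 6>4]
(D,R): not NE [P1→B gives 7>0]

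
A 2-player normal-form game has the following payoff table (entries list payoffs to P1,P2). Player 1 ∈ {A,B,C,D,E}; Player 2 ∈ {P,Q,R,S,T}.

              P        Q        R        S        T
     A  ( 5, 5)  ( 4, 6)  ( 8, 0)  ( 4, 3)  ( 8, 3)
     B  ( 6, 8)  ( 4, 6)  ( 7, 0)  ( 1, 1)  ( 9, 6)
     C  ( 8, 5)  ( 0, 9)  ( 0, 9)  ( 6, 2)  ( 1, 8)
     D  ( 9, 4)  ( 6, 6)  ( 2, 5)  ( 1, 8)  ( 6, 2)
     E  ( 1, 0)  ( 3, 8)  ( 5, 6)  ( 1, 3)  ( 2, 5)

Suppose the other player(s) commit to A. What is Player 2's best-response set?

BR_2 = {Q}

u_2(P vs A) = 5
u_2(Q vs A) = 6
u_2(R vs A) = 0
u_2(S vs A) = 3
u_2(T vs A) = 3
max payoff 6 at {Q}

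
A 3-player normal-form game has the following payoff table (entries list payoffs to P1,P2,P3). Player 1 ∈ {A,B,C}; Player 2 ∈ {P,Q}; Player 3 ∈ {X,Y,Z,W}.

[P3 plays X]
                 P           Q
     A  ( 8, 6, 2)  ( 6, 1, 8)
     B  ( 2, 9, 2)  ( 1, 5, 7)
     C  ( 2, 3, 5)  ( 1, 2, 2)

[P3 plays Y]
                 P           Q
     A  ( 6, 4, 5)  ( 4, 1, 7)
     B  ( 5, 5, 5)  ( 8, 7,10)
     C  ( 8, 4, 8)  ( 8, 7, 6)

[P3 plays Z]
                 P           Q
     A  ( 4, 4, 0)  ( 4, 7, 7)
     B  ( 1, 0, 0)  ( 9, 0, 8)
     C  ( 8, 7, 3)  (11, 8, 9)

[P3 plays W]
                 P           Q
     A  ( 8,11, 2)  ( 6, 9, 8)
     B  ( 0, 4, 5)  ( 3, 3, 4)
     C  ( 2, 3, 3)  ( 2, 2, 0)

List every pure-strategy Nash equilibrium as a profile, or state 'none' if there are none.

(A,P,X): not NE [P3→Y gives 5>2]
(A,P,Y): not NE [P1→C gives 8>6]
(A,P,Z): not NE [P1→C gives 8>4; P2→Q gives 7>4; P3→Y gives 5>0]
(A,P,W): not NE [P3→Y gives 5>2]
(A,Q,X): not NE [P2→P gives 6>1]
(A,Q,Y): not NE [P1→C gives 8>4; P2→P gives 4>1; P3→W gives 8>7]
(A,Q,Z): not NE [P1→C gives 11>4; P3→W gives 8>7]
(A,Q,W): not NE [P2→P gives 11>9]
(B,P,X): not NE [P1→A gives 8>2; P3→W gives 5>2]
(B,P,Y): not NE [P1→C gives 8>5; P2→Q gives 7>5]
(B,P,Z): not NE [P1→C gives 8>1; P3→W gives 5>0]
(B,P,W): not NE [P1→A gives 8>0]
(B,Q,X): not NE [P1→A gives 6>1; P2→P gives 9>5; P3→Y gives 10>7]
(B,Q,Y): NE
(B,Q,Z): not NE [P1→C gives 11>9; P3→Y gives 10>8]
(B,Q,W): not NE [P1→A gives 6>3; P2→P gives 4>3; P3→Y gives 10>4]
(C,P,X): not NE [P1→A gives 8>2; P3→Y gives 8>5]
(C,P,Y): not NE [P2→Q gives 7>4]
(C,P,Z): not NE [P2→Q gives 8>7; P3→Y gives 8>3]
(C,P,W): not NE [P1→A gives 8>2; P3→Y gives 8>3]
(C,Q,X): not NE [P1→A gives 6>1; P2→P gives 3>2; P3→Z gives 9>2]
(C,Q,Y): not NE [P3→Z gives 9>6]
(C,Q,Z): NE
(C,Q,W): not NE [P1→A gives 6>2; P2→P gives 3>2; P3→Z gives 9>0]

NE set: (B,Q,Y), (C,Q,Z)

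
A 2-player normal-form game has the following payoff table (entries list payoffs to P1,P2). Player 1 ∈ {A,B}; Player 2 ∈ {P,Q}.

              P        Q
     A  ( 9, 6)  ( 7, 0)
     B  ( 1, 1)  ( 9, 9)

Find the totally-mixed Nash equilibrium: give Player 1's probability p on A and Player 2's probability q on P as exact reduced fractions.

P1 indiff ⇒ q·9+(1-q)·7 = q·1+(1-q)·9 ⇒ q(8) = (1-q)(2) ⇒ q = 1/5
P2 indiff ⇒ p·6+(1-p)·1 = p·0+(1-p)·9 ⇒ p(6) = (1-p)(8) ⇒ p = 4/7

P1 mixes 4/7 on A; P2 mixes 1/5 on P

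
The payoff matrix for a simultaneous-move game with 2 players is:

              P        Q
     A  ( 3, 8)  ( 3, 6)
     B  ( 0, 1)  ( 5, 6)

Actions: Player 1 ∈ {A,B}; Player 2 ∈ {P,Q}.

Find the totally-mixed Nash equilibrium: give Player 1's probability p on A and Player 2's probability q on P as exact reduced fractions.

p=5/7, q=2/5

P1 indiff ⇒ q·3+(1-q)·3 = q·0+(1-q)·5 ⇒ q(3) = (1-q)(2) ⇒ q = 2/5
P2 indiff ⇒ p·8+(1-p)·1 = p·6+(1-p)·6 ⇒ p(2) = (1-p)(5) ⇒ p = 5/7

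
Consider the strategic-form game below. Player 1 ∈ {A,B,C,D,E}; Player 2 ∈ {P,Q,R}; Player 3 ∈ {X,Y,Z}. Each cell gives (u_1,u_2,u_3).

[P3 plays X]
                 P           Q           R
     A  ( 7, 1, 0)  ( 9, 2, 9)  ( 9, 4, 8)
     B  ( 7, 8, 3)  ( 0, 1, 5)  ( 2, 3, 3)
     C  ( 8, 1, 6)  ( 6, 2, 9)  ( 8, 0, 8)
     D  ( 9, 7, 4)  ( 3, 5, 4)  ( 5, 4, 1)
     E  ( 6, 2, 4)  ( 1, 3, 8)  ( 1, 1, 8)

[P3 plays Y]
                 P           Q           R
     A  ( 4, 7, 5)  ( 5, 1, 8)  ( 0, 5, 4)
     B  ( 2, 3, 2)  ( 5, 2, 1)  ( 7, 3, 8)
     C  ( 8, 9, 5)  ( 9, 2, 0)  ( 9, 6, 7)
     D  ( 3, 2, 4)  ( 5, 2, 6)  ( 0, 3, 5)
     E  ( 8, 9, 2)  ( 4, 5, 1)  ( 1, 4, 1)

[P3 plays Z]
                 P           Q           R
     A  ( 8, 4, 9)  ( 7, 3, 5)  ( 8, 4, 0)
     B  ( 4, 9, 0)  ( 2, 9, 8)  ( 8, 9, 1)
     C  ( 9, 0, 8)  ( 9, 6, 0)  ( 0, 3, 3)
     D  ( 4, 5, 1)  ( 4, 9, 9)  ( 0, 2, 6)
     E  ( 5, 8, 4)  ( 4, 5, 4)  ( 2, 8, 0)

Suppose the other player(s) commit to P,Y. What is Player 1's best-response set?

BR_1 = {C,E}

u_1(A vs P,Y) = 4
u_1(B vs P,Y) = 2
u_1(C vs P,Y) = 8
u_1(D vs P,Y) = 3
u_1(E vs P,Y) = 8
max payoff 8 at {C,E}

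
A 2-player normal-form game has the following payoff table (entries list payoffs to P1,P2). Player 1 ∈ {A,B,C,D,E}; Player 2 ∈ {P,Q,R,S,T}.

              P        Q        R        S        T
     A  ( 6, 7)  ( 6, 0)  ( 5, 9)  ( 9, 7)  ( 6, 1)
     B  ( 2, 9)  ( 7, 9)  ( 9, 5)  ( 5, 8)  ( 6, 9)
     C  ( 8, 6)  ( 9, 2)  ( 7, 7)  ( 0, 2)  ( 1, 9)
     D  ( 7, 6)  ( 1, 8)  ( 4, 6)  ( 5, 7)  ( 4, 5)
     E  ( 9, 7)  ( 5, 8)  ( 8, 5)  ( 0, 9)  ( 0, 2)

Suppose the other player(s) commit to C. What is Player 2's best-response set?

u_2(P vs C) = 6
u_2(Q vs C) = 2
u_2(R vs C) = 7
u_2(S vs C) = 2
u_2(T vs C) = 9
max payoff 9 at {T}

P2 best: {T}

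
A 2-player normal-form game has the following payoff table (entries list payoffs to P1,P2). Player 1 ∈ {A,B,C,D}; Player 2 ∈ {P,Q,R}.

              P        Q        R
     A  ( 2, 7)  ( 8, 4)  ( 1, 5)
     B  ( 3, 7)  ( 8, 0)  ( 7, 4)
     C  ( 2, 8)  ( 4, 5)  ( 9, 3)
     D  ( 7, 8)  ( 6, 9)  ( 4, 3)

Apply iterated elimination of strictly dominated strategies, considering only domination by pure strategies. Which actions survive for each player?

P2 drop R (P beats it: A:7>5 B:7>4 C:8>3 D:8>3)
P1 drop C (B beats it: P:3>2 Q:8>4)
P1→{A,B,D} P2→{P,Q}

IESDS → P1:{A,B,D} P2:{P,Q}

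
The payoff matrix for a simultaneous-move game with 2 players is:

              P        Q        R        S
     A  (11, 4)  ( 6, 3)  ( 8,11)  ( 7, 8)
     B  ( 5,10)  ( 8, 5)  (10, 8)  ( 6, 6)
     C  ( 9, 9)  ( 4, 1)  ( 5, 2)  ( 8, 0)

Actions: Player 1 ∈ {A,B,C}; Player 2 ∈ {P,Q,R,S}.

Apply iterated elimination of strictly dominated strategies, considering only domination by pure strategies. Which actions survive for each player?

Remaining: P1:{A,B} P2:{P,R}

P2 drop Q (P beats it: A:4>3 B:10>5 C:9>1)
P2 drop S (R beats it: A:11>8 B:8>6 C:2>0)
P1 drop C (A beats it: P:11>9 R:8>5)
P1→{A,B} P2→{P,R}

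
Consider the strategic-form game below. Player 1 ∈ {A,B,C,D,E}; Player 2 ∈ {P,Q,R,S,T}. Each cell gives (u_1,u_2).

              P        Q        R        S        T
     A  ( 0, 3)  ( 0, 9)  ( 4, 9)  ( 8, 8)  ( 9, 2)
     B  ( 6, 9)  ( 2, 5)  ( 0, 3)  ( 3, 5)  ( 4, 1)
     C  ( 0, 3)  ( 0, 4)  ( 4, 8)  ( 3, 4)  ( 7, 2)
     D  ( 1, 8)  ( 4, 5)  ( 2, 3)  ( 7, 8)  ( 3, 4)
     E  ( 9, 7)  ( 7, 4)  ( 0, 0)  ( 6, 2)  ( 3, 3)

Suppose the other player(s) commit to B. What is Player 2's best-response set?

u_2(P vs B) = 9
u_2(Q vs B) = 5
u_2(R vs B) = 3
u_2(S vs B) = 5
u_2(T vs B) = 1
max payoff 9 at {P}

P2 best: {P}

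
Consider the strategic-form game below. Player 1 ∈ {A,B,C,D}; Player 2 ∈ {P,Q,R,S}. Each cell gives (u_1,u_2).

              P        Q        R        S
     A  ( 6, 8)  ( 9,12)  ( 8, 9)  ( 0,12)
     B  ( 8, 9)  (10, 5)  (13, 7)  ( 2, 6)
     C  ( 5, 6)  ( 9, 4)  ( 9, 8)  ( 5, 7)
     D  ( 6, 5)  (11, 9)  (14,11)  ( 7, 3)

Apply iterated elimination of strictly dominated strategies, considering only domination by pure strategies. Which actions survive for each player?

Remaining: P1:{B,D} P2:{P,R}

P1 drop A (B beats it: P:8>6 Q:10>9 R:13>8 S:2>0)
P1 drop C (D beats it: P:6>5 Q:11>9 R:14>9 S:7>5)
P2 drop Q (R beats it: B:7>5 D:11>9)
P2 drop S (P beats it: B:9>6 D:5>3)
P1→{B,D} P2→{P,R}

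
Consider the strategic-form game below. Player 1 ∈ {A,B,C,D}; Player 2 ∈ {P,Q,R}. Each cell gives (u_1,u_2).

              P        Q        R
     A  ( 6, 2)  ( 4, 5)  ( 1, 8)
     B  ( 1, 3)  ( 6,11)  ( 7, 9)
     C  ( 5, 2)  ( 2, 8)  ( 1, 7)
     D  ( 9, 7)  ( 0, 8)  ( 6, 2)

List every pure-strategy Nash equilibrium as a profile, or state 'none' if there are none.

NE set: (B,Q)

(A,P): not NE [P1→D gives 9>6; P2→R gives 8>2]
(A,Q): not NE [P1→B gives 6>4; P2→R gives 8>5]
(A,R): not NE [P1→B gives 7>1]
(B,P): not NE [P1→D gives 9>1; P2→Q gives 11>3]
(B,Q): NE
(B,R): not NE [P2→Q gives 11>9]
(C,P): not NE [P1→D gives 9>5; P2→Q gives 8>2]
(C,Q): not NE [P1→B gives 6>2]
(C,R): not NE [P1→B gives 7>1; P2→Q gives 8>7]
(D,P): not NE [P2→Q gives 8>7]
(D,Q): not NE [P1→B gives 6>0]
(D,R): not NE [P1→B gives 7>6; P2→Q gives 8>2]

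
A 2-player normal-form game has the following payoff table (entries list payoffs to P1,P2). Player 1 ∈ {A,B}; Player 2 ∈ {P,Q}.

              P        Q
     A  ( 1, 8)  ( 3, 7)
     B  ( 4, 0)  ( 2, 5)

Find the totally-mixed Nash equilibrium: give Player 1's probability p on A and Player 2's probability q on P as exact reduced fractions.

P1 mixes 5/6 on A; P2 mixes 1/4 on P

P1 indiff ⇒ q·1+(1-q)·3 = q·4+(1-q)·2 ⇒ q(-3) = (1-q)(-1) ⇒ q = 1/4
P2 indiff ⇒ p·8+(1-p)·0 = p·7+(1-p)·5 ⇒ p(1) = (1-p)(5) ⇒ p = 5/6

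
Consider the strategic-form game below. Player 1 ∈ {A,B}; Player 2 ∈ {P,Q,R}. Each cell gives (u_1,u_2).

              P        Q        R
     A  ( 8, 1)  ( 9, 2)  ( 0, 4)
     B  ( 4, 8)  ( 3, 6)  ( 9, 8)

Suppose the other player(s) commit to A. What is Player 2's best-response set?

u_2(P vs A) = 1
u_2(Q vs A) = 2
u_2(R vs A) = 4
max payoff 4 at {R}

BR_2 = {R}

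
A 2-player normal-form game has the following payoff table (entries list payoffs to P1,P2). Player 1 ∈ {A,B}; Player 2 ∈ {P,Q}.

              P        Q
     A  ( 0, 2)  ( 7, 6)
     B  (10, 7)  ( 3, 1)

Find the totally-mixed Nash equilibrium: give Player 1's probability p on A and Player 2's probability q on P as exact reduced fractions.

(p,q) = (3/5, 2/7)

P1 indiff ⇒ q·0+(1-q)·7 = q·10+(1-q)·3 ⇒ q(-10) = (1-q)(-4) ⇒ q = 2/7
P2 indiff ⇒ p·2+(1-p)·7 = p·6+(1-p)·1 ⇒ p(-4) = (1-p)(-6) ⇒ p = 3/5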